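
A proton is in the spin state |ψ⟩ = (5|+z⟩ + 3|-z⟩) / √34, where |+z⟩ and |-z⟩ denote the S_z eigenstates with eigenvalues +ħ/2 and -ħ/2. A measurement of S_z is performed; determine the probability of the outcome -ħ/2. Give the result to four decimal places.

The -ħ/2 outcome corresponds to |-z⟩. Its amplitude in |ψ⟩ is 3/√34.
P = |3|² / 34 = 9/34.

0.2647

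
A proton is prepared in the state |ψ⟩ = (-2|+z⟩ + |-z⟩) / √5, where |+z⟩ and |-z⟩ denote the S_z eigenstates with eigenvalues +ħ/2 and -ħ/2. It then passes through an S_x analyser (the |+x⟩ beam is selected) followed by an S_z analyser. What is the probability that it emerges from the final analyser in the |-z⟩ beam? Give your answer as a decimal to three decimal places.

First analyser (S_x): P(|+x⟩) = |⟨+x|ψ⟩|² = 1/10.
After stage 1 the state is |+x⟩; P(|-z⟩) = |⟨-z|+x⟩|² = 1/2.
Joint probability = 1/10 × 1/2 = 0.050.

0.050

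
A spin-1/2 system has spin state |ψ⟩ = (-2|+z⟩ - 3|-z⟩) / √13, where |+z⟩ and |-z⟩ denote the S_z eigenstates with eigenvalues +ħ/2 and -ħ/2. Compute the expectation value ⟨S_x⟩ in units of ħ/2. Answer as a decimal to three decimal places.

0.923

⟨σ_x⟩ = 2 Re(a* b)/(|a|²+|b|²) with a = -2, b = -3.
a* b = 6, so ⟨σ_x⟩ = 12/13.
⟨S_x⟩ = (ħ/2)·⟨σ_x⟩.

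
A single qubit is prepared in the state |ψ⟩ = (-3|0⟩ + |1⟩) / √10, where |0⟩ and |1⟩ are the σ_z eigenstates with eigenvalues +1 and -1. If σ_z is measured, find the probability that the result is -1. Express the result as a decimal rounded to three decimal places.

The -1 outcome corresponds to |1⟩. Its amplitude in |ψ⟩ is 1/√10.
P = |1|² / 10 = 1/10.

0.100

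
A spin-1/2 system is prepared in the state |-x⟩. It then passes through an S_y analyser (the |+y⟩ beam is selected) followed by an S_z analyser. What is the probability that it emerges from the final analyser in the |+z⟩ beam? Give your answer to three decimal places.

First analyser (S_y): from |-x⟩, P(|+y⟩) = 1/2.
After stage 1 the state is |+y⟩; P(|+z⟩) = |⟨+z|+y⟩|² = 1/2.
Joint probability = 1/2 × 1/2 = 0.250.

0.250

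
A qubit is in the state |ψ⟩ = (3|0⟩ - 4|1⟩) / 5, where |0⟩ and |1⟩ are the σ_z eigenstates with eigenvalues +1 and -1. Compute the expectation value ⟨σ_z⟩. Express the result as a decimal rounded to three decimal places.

-0.280

⟨σ_z⟩ = |a|² - |b|² divided by |a|²+|b|², with a, b the |0⟩, |1⟩ amplitudes.
= (9 - 16)/25 = -7/25.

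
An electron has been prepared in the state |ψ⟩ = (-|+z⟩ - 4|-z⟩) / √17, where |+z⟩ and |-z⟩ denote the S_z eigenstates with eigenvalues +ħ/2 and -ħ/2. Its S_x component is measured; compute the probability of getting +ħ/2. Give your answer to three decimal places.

0.735

|+x⟩ = (|+z⟩ + |-z⟩)/√2, so ⟨+x|ψ⟩ = (-5) / (√2·√17).
P = |-5|² / 34 = 25/34.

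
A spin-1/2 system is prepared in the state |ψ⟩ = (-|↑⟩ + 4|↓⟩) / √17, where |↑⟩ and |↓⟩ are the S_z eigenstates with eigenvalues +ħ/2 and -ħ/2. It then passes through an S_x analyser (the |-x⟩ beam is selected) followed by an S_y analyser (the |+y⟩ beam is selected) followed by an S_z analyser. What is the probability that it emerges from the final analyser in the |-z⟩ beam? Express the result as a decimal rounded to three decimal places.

0.184

First analyser (S_x): P(|-x⟩) = |⟨-x|ψ⟩|² = 25/34.
After stage 1 the state is |-x⟩; P(|+y⟩) = |⟨+y|-x⟩|² = 1/2.
After stage 2 the state is |+y⟩; P(|-z⟩) = |⟨-z|+y⟩|² = 1/2.
Joint probability = 25/34 × 1/2 × 1/2 = 0.184.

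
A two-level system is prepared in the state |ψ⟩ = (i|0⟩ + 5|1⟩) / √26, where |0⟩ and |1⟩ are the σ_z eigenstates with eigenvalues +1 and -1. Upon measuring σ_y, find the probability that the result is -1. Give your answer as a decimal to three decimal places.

0.692

|-y⟩ = (|0⟩ - i|1⟩)/√2, so ⟨-y|ψ⟩ = (6i) / (√2·√26).
P = |6i|² / 52 = 36/52.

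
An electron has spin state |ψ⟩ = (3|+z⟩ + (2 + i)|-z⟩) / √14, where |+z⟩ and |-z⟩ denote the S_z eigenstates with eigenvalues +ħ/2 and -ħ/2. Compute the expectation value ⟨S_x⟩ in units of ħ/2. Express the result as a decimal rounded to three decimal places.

⟨σ_x⟩ = 2 Re(a* b)/(|a|²+|b|²) with a = 3, b = (2 + i).
a* b = (6 + 3i), so ⟨σ_x⟩ = 12/14.
⟨S_x⟩ = (ħ/2)·⟨σ_x⟩.

0.857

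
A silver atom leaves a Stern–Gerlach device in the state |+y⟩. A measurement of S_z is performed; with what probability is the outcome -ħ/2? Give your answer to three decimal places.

In the S_z basis, |+y⟩ = (|+z⟩ + i|-z⟩)/√2 and |-z⟩ = |-z⟩.
|⟨-z|+y⟩|² = 1/2.

0.500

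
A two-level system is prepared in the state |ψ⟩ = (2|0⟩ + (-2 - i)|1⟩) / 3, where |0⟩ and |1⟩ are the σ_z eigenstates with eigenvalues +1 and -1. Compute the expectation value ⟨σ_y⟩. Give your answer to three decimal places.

⟨σ_y⟩ = 2 Im(a* b)/(|a|²+|b|²) with a = 2, b = (-2 - i).
a* b = (-4 - 2i), so ⟨σ_y⟩ = -4/9.

-0.444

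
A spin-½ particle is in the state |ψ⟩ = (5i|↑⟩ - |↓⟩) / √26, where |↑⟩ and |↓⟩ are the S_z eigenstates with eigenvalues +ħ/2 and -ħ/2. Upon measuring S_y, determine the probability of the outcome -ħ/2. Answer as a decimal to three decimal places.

0.308

|-y⟩ = (|↑⟩ - i|↓⟩)/√2, so ⟨-y|ψ⟩ = (4i) / (√2·√26).
P = |4i|² / 52 = 16/52.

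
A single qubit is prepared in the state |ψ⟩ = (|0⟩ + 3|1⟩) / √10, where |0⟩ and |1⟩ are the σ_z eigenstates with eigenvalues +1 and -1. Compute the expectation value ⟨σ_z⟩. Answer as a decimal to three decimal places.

⟨σ_z⟩ = |a|² - |b|² divided by |a|²+|b|², with a, b the |0⟩, |1⟩ amplitudes.
= (1 - 9)/10 = -8/10.

-0.800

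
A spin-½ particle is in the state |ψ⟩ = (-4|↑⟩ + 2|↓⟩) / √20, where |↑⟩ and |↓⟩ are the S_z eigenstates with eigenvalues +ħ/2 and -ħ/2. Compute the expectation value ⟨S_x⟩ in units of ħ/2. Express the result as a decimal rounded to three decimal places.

-0.800

⟨σ_x⟩ = 2 Re(a* b)/(|a|²+|b|²) with a = -4, b = 2.
a* b = -8, so ⟨σ_x⟩ = -16/20.
⟨S_x⟩ = (ħ/2)·⟨σ_x⟩.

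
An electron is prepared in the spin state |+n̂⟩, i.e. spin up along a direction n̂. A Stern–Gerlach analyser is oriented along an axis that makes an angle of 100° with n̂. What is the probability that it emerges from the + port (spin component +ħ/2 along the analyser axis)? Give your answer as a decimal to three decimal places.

0.413

For spin-½, the probability of finding spin-up along an axis at angle θ to the initial spin direction is cos²(θ/2); spin-down is sin²(θ/2).
θ = 100°, so P = cos²(50°) ≈ 0.413.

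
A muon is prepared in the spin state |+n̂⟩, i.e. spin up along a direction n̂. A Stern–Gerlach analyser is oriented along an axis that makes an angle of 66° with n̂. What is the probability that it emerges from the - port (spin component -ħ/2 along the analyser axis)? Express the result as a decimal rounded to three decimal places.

For spin-½, the probability of finding spin-up along an axis at angle θ to the initial spin direction is cos²(θ/2); spin-down is sin²(θ/2).
θ = 66°, so P = sin²(33°) ≈ 0.297.

0.297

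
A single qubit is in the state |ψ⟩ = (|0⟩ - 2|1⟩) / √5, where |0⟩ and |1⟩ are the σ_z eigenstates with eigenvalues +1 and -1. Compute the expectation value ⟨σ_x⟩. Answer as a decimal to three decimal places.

⟨σ_x⟩ = 2 Re(a* b)/(|a|²+|b|²) with a = 1, b = -2.
a* b = -2, so ⟨σ_x⟩ = -4/5.

-0.800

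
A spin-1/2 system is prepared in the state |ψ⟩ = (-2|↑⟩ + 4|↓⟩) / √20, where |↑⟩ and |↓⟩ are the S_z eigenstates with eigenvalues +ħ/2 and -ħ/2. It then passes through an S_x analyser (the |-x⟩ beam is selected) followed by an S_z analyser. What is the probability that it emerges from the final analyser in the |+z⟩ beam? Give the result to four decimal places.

First analyser (S_x): P(|-x⟩) = |⟨-x|ψ⟩|² = 36/40.
After stage 1 the state is |-x⟩; P(|+z⟩) = |⟨+z|-x⟩|² = 1/2.
Joint probability = 36/40 × 1/2 = 0.4500.

0.4500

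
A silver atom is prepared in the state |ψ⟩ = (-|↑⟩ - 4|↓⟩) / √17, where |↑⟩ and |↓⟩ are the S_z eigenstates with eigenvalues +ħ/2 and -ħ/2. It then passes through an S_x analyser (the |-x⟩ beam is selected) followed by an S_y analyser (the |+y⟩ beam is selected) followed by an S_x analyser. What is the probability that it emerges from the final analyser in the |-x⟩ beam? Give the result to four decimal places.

First analyser (S_x): P(|-x⟩) = |⟨-x|ψ⟩|² = 9/34.
After stage 1 the state is |-x⟩; P(|+y⟩) = |⟨+y|-x⟩|² = 1/2.
After stage 2 the state is |+y⟩; P(|-x⟩) = |⟨-x|+y⟩|² = 1/2.
Joint probability = 9/34 × 1/2 × 1/2 = 0.0662.

0.0662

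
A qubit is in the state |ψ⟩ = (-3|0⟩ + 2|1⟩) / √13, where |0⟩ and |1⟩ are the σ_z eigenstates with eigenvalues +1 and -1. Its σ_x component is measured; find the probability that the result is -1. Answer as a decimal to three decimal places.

0.962

|-x⟩ = (|0⟩ - |1⟩)/√2, so ⟨-x|ψ⟩ = (-5) / (√2·√13).
P = |-5|² / 26 = 25/26.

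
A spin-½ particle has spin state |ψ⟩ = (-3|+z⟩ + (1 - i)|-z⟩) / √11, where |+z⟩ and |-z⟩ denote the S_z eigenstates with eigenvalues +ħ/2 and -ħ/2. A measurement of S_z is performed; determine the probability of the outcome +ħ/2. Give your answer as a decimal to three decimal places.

0.818

The +ħ/2 outcome corresponds to |+z⟩. Its amplitude in |ψ⟩ is -3/√11.
P = |-3|² / 11 = 9/11.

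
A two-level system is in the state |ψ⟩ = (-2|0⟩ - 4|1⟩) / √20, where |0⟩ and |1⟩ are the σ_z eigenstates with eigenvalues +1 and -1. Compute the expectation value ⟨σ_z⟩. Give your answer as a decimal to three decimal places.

-0.600

⟨σ_z⟩ = |a|² - |b|² divided by |a|²+|b|², with a, b the |0⟩, |1⟩ amplitudes.
= (4 - 16)/20 = -12/20.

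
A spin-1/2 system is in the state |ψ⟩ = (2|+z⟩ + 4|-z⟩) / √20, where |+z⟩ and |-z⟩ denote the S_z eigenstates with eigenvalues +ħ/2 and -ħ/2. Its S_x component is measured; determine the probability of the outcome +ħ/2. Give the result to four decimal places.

|+x⟩ = (|+z⟩ + |-z⟩)/√2, so ⟨+x|ψ⟩ = (6) / (√2·√20).
P = |6|² / 40 = 36/40.

0.9000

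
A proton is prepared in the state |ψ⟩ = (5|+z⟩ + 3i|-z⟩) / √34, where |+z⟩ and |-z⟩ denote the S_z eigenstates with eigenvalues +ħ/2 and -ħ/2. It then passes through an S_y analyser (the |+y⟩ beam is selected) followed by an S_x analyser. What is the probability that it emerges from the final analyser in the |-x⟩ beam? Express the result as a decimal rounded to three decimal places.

0.471

First analyser (S_y): P(|+y⟩) = |⟨+y|ψ⟩|² = 64/68.
After stage 1 the state is |+y⟩; P(|-x⟩) = |⟨-x|+y⟩|² = 1/2.
Joint probability = 64/68 × 1/2 = 0.471.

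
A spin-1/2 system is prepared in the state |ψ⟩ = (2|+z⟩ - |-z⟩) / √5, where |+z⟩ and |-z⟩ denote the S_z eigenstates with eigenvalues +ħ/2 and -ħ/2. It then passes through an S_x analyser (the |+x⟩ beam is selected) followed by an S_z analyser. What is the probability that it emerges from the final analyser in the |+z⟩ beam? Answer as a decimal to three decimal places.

0.050

First analyser (S_x): P(|+x⟩) = |⟨+x|ψ⟩|² = 1/10.
After stage 1 the state is |+x⟩; P(|+z⟩) = |⟨+z|+x⟩|² = 1/2.
Joint probability = 1/10 × 1/2 = 0.050.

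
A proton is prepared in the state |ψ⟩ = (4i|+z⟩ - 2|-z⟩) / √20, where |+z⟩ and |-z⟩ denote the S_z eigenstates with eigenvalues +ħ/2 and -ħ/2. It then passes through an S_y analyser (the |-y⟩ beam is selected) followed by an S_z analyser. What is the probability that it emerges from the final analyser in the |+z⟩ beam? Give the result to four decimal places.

0.0500

First analyser (S_y): P(|-y⟩) = |⟨-y|ψ⟩|² = 4/40.
After stage 1 the state is |-y⟩; P(|+z⟩) = |⟨+z|-y⟩|² = 1/2.
Joint probability = 4/40 × 1/2 = 0.0500.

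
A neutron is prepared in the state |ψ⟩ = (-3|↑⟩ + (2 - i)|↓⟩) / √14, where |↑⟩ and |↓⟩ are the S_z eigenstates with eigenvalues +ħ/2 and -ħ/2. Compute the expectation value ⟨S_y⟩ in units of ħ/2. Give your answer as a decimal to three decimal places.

0.429

⟨σ_y⟩ = 2 Im(a* b)/(|a|²+|b|²) with a = -3, b = (2 - i).
a* b = (-6 + 3i), so ⟨σ_y⟩ = 6/14.
⟨S_y⟩ = (ħ/2)·⟨σ_y⟩.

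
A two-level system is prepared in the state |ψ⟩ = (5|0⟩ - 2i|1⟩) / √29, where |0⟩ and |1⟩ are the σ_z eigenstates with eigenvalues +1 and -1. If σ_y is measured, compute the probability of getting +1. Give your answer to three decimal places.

0.155

|+y⟩ = (|0⟩ + i|1⟩)/√2, so ⟨+y|ψ⟩ = (3) / (√2·√29).
P = |3|² / 58 = 9/58.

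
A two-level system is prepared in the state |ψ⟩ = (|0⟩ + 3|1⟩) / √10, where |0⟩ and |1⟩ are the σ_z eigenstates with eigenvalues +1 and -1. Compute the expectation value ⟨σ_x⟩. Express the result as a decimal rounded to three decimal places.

⟨σ_x⟩ = 2 Re(a* b)/(|a|²+|b|²) with a = 1, b = 3.
a* b = 3, so ⟨σ_x⟩ = 6/10.

0.600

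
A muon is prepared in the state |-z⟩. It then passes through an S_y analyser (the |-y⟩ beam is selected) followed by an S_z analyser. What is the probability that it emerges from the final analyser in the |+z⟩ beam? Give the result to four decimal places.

First analyser (S_y): from |-z⟩, P(|-y⟩) = 1/2.
After stage 1 the state is |-y⟩; P(|+z⟩) = |⟨+z|-y⟩|² = 1/2.
Joint probability = 1/2 × 1/2 = 0.2500.

0.2500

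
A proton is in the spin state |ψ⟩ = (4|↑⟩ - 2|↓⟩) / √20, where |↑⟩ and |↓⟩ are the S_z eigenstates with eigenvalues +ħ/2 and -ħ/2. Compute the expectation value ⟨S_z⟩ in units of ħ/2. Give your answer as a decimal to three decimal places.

⟨σ_z⟩ = |a|² - |b|² divided by |a|²+|b|², with a, b the |↑⟩, |↓⟩ amplitudes.
= (16 - 4)/20 = 12/20.
⟨S_z⟩ = (ħ/2)·⟨σ_z⟩.

0.600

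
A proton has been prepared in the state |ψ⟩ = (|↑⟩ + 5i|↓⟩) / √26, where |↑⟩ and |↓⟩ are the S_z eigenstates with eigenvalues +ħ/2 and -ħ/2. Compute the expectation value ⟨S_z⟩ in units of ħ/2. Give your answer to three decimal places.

⟨σ_z⟩ = |a|² - |b|² divided by |a|²+|b|², with a, b the |↑⟩, |↓⟩ amplitudes.
= (1 - 25)/26 = -24/26.
⟨S_z⟩ = (ħ/2)·⟨σ_z⟩.

-0.923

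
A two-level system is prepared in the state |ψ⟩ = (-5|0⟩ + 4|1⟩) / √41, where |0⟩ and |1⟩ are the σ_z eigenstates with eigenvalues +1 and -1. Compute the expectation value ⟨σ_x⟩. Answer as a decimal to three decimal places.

⟨σ_x⟩ = 2 Re(a* b)/(|a|²+|b|²) with a = -5, b = 4.
a* b = -20, so ⟨σ_x⟩ = -40/41.

-0.976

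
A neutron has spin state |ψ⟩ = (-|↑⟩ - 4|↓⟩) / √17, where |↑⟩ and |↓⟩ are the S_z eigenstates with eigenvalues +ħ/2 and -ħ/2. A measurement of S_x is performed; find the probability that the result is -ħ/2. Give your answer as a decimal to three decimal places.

0.265

|-x⟩ = (|↑⟩ - |↓⟩)/√2, so ⟨-x|ψ⟩ = (3) / (√2·√17).
P = |3|² / 34 = 9/34.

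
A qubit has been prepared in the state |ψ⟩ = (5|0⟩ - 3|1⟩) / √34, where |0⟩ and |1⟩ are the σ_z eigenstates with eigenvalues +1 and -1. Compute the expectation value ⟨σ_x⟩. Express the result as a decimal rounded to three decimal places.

-0.882

⟨σ_x⟩ = 2 Re(a* b)/(|a|²+|b|²) with a = 5, b = -3.
a* b = -15, so ⟨σ_x⟩ = -30/34.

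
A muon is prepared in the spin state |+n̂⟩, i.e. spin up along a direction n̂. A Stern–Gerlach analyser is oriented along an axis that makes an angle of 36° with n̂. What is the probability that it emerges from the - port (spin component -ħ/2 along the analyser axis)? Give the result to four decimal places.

For spin-½, the probability of finding spin-up along an axis at angle θ to the initial spin direction is cos²(θ/2); spin-down is sin²(θ/2).
θ = 36°, so P = sin²(18°) ≈ 0.0955.

0.0955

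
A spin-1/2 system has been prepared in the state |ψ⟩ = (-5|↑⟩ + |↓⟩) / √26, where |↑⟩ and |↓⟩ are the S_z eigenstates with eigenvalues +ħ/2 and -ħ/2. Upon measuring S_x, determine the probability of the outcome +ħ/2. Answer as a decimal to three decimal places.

|+x⟩ = (|↑⟩ + |↓⟩)/√2, so ⟨+x|ψ⟩ = (-4) / (√2·√26).
P = |-4|² / 52 = 16/52.

0.308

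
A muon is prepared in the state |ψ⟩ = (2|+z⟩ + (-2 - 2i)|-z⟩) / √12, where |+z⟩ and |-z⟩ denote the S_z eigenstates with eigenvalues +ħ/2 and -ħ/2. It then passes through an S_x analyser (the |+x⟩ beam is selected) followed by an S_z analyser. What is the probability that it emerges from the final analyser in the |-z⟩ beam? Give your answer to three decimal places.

0.083

First analyser (S_x): P(|+x⟩) = |⟨+x|ψ⟩|² = 4/24.
After stage 1 the state is |+x⟩; P(|-z⟩) = |⟨-z|+x⟩|² = 1/2.
Joint probability = 4/24 × 1/2 = 0.083.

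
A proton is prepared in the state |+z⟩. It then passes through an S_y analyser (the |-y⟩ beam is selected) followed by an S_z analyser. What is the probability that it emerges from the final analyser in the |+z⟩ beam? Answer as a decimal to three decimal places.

First analyser (S_y): from |+z⟩, P(|-y⟩) = 1/2.
After stage 1 the state is |-y⟩; P(|+z⟩) = |⟨+z|-y⟩|² = 1/2.
Joint probability = 1/2 × 1/2 = 0.250.

0.250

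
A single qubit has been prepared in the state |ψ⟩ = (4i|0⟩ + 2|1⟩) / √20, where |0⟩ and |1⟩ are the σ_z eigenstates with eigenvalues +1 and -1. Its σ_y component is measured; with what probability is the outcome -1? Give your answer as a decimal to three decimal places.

|-y⟩ = (|0⟩ - i|1⟩)/√2, so ⟨-y|ψ⟩ = (6i) / (√2·√20).
P = |6i|² / 40 = 36/40.

0.900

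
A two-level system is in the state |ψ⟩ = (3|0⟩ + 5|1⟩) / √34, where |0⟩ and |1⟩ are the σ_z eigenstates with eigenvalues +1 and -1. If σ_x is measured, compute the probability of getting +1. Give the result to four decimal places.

|+x⟩ = (|0⟩ + |1⟩)/√2, so ⟨+x|ψ⟩ = (8) / (√2·√34).
P = |8|² / 68 = 64/68.

0.9412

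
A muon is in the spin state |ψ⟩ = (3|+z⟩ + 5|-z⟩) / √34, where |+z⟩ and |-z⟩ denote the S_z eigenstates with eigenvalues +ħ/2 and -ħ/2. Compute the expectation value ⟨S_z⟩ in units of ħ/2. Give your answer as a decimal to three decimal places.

⟨σ_z⟩ = |a|² - |b|² divided by |a|²+|b|², with a, b the |+z⟩, |-z⟩ amplitudes.
= (9 - 25)/34 = -16/34.
⟨S_z⟩ = (ħ/2)·⟨σ_z⟩.

-0.471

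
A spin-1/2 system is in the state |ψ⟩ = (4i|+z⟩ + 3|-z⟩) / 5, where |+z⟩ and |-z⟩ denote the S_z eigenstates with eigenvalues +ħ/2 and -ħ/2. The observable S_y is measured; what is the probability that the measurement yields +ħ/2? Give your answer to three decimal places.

|+y⟩ = (|+z⟩ + i|-z⟩)/√2, so ⟨+y|ψ⟩ = (i) / (√2·5).
P = |i|² / 50 = 1/50.

0.020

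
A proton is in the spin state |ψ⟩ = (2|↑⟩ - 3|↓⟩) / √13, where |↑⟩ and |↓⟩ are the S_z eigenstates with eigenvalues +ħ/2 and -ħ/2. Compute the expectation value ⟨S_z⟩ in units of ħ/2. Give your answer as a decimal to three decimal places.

⟨σ_z⟩ = |a|² - |b|² divided by |a|²+|b|², with a, b the |↑⟩, |↓⟩ amplitudes.
= (4 - 9)/13 = -5/13.
⟨S_z⟩ = (ħ/2)·⟨σ_z⟩.

-0.385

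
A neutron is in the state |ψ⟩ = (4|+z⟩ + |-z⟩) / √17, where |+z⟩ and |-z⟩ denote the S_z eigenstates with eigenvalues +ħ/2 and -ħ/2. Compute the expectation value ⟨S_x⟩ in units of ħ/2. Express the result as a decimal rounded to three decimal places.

0.471

⟨σ_x⟩ = 2 Re(a* b)/(|a|²+|b|²) with a = 4, b = 1.
a* b = 4, so ⟨σ_x⟩ = 8/17.
⟨S_x⟩ = (ħ/2)·⟨σ_x⟩.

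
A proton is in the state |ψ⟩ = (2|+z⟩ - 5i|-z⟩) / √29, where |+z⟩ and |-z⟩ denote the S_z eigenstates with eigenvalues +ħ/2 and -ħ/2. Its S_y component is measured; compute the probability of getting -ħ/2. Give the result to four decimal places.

|-y⟩ = (|+z⟩ - i|-z⟩)/√2, so ⟨-y|ψ⟩ = (7) / (√2·√29).
P = |7|² / 58 = 49/58.

0.8448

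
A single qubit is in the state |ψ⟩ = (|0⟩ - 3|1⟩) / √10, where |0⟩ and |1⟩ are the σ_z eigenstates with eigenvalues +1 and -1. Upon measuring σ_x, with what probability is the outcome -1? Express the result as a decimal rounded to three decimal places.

0.800

|-x⟩ = (|0⟩ - |1⟩)/√2, so ⟨-x|ψ⟩ = (4) / (√2·√10).
P = |4|² / 20 = 16/20.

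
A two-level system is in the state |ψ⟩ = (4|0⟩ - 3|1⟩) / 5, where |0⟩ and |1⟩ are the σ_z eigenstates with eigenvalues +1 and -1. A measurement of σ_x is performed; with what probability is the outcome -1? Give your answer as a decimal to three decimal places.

|-x⟩ = (|0⟩ - |1⟩)/√2, so ⟨-x|ψ⟩ = (7) / (√2·5).
P = |7|² / 50 = 49/50.

0.980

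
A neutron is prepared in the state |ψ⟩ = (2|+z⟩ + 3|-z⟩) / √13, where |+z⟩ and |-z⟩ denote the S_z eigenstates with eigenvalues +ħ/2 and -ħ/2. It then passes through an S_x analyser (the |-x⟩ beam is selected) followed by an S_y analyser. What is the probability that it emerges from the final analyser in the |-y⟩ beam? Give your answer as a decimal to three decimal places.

0.019

First analyser (S_x): P(|-x⟩) = |⟨-x|ψ⟩|² = 1/26.
After stage 1 the state is |-x⟩; P(|-y⟩) = |⟨-y|-x⟩|² = 1/2.
Joint probability = 1/26 × 1/2 = 0.019.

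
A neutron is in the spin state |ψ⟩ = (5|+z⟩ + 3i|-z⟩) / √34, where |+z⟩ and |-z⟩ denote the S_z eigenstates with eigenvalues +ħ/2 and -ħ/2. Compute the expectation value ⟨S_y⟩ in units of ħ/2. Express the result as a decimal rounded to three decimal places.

⟨σ_y⟩ = 2 Im(a* b)/(|a|²+|b|²) with a = 5, b = 3i.
a* b = 15i, so ⟨σ_y⟩ = 30/34.
⟨S_y⟩ = (ħ/2)·⟨σ_y⟩.

0.882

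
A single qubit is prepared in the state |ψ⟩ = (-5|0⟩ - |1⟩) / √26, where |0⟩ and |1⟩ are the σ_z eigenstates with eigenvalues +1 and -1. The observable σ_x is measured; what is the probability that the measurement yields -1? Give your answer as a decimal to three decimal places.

0.308

|-x⟩ = (|0⟩ - |1⟩)/√2, so ⟨-x|ψ⟩ = (-4) / (√2·√26).
P = |-4|² / 52 = 16/52.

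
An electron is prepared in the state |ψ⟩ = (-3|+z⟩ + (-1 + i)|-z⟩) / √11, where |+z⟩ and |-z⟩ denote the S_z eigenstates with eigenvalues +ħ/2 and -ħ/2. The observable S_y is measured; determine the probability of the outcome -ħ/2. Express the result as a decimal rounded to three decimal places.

0.773

|-y⟩ = (|+z⟩ - i|-z⟩)/√2, so ⟨-y|ψ⟩ = (-4 - i) / (√2·√11).
P = |-4 - i|² / 22 = 17/22.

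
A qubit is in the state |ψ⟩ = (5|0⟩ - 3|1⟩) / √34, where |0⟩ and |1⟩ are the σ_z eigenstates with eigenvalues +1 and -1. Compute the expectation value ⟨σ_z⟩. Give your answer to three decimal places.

⟨σ_z⟩ = |a|² - |b|² divided by |a|²+|b|², with a, b the |0⟩, |1⟩ amplitudes.
= (25 - 9)/34 = 16/34.

0.471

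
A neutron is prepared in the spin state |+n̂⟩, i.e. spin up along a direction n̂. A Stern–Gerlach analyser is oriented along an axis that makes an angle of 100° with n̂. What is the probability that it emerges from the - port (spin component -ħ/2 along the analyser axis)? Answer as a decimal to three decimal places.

0.587

For spin-½, the probability of finding spin-up along an axis at angle θ to the initial spin direction is cos²(θ/2); spin-down is sin²(θ/2).
θ = 100°, so P = sin²(50°) ≈ 0.587.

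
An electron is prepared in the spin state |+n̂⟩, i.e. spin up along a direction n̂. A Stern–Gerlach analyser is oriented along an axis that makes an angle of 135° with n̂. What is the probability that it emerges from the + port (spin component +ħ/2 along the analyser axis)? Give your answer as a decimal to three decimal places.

0.146

For spin-½, the probability of finding spin-up along an axis at angle θ to the initial spin direction is cos²(θ/2); spin-down is sin²(θ/2).
θ = 135°, so P = cos²(67.5°) ≈ 0.146.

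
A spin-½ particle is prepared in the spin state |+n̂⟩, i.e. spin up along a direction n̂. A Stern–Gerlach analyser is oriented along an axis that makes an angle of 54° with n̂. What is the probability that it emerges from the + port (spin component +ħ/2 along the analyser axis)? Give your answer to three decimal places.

For spin-½, the probability of finding spin-up along an axis at angle θ to the initial spin direction is cos²(θ/2); spin-down is sin²(θ/2).
θ = 54°, so P = cos²(27°) ≈ 0.794.

0.794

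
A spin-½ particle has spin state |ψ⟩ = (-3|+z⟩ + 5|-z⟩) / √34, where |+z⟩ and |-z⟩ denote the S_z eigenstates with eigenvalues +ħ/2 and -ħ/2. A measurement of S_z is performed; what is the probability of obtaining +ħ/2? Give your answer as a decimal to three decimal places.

The +ħ/2 outcome corresponds to |+z⟩. Its amplitude in |ψ⟩ is -3/√34.
P = |-3|² / 34 = 9/34.

0.265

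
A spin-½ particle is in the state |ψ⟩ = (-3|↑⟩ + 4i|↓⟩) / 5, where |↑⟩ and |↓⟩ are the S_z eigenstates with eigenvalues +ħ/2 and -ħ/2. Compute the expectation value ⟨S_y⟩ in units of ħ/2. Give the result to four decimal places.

-0.9600

⟨σ_y⟩ = 2 Im(a* b)/(|a|²+|b|²) with a = -3, b = 4i.
a* b = -12i, so ⟨σ_y⟩ = -24/25.
⟨S_y⟩ = (ħ/2)·⟨σ_y⟩.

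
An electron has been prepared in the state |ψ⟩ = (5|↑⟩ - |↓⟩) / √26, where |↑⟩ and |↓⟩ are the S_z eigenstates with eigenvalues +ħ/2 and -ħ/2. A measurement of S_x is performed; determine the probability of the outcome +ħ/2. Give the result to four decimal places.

0.3077

|+x⟩ = (|↑⟩ + |↓⟩)/√2, so ⟨+x|ψ⟩ = (4) / (√2·√26).
P = |4|² / 52 = 16/52.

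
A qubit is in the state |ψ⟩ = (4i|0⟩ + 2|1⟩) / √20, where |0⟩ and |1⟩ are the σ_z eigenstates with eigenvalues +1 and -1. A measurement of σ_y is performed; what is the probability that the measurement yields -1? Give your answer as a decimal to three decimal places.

0.900

|-y⟩ = (|0⟩ - i|1⟩)/√2, so ⟨-y|ψ⟩ = (6i) / (√2·√20).
P = |6i|² / 40 = 36/40.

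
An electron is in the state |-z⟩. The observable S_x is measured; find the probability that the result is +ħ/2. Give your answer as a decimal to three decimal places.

In the S_z basis, |-z⟩ = |↓⟩ and |+x⟩ = (|↑⟩ + |↓⟩)/√2.
|⟨+x|-z⟩|² = 1/2.

0.500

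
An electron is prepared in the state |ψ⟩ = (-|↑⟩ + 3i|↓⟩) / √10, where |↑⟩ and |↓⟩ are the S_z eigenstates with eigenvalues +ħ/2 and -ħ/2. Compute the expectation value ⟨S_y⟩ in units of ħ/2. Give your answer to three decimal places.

⟨σ_y⟩ = 2 Im(a* b)/(|a|²+|b|²) with a = -1, b = 3i.
a* b = -3i, so ⟨σ_y⟩ = -6/10.
⟨S_y⟩ = (ħ/2)·⟨σ_y⟩.

-0.600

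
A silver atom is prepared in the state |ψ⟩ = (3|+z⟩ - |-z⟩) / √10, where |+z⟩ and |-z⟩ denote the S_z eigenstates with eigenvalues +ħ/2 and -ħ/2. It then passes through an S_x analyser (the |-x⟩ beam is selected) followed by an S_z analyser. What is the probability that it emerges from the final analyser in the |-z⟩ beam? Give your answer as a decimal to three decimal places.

First analyser (S_x): P(|-x⟩) = |⟨-x|ψ⟩|² = 16/20.
After stage 1 the state is |-x⟩; P(|-z⟩) = |⟨-z|-x⟩|² = 1/2.
Joint probability = 16/20 × 1/2 = 0.400.

0.400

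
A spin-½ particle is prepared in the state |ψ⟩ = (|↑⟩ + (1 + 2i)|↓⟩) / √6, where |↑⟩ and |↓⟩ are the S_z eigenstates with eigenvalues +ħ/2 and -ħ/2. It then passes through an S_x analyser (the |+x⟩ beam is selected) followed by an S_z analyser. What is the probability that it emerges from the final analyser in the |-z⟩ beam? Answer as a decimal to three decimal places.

0.333

First analyser (S_x): P(|+x⟩) = |⟨+x|ψ⟩|² = 8/12.
After stage 1 the state is |+x⟩; P(|-z⟩) = |⟨-z|+x⟩|² = 1/2.
Joint probability = 8/12 × 1/2 = 0.333.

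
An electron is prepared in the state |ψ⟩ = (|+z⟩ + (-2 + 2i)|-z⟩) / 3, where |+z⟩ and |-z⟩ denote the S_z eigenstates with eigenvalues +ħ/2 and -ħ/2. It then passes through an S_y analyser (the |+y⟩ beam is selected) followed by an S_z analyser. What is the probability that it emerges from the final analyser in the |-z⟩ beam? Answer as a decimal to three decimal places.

First analyser (S_y): P(|+y⟩) = |⟨+y|ψ⟩|² = 13/18.
After stage 1 the state is |+y⟩; P(|-z⟩) = |⟨-z|+y⟩|² = 1/2.
Joint probability = 13/18 × 1/2 = 0.361.

0.361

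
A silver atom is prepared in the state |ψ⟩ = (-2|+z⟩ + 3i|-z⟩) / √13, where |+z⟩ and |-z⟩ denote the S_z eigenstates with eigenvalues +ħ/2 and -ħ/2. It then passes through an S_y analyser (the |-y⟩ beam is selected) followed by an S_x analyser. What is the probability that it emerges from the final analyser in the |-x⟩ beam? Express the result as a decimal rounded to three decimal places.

First analyser (S_y): P(|-y⟩) = |⟨-y|ψ⟩|² = 25/26.
After stage 1 the state is |-y⟩; P(|-x⟩) = |⟨-x|-y⟩|² = 1/2.
Joint probability = 25/26 × 1/2 = 0.481.

0.481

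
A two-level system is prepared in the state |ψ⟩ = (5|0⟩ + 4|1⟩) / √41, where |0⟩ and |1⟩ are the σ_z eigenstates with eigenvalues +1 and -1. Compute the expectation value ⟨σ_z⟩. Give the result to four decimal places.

0.2195

⟨σ_z⟩ = |a|² - |b|² divided by |a|²+|b|², with a, b the |0⟩, |1⟩ amplitudes.
= (25 - 16)/41 = 9/41.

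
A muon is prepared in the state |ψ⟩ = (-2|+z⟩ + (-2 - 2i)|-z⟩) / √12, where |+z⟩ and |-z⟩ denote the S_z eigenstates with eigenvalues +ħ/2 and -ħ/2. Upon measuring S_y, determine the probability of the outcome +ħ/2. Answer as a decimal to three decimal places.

|+y⟩ = (|+z⟩ + i|-z⟩)/√2, so ⟨+y|ψ⟩ = (-4 + 2i) / (√2·√12).
P = |-4 + 2i|² / 24 = 20/24.

0.833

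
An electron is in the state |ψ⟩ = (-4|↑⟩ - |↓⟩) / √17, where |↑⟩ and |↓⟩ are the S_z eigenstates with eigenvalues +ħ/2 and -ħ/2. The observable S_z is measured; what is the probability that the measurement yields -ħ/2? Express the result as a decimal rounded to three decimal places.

The -ħ/2 outcome corresponds to |↓⟩. Its amplitude in |ψ⟩ is -1/√17.
P = |-1|² / 17 = 1/17.

0.059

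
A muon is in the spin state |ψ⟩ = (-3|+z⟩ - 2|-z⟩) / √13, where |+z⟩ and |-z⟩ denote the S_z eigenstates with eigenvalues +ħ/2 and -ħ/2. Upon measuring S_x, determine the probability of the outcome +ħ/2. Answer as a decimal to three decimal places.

0.962

|+x⟩ = (|+z⟩ + |-z⟩)/√2, so ⟨+x|ψ⟩ = (-5) / (√2·√13).
P = |-5|² / 26 = 25/26.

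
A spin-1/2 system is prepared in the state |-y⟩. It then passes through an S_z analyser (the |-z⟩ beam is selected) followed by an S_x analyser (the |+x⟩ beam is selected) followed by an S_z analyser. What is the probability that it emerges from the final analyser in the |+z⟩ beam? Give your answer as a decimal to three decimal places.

First analyser (S_z): from |-y⟩, P(|-z⟩) = 1/2.
After stage 1 the state is |-z⟩; P(|+x⟩) = |⟨+x|-z⟩|² = 1/2.
After stage 2 the state is |+x⟩; P(|+z⟩) = |⟨+z|+x⟩|² = 1/2.
Joint probability = 1/2 × 1/2 × 1/2 = 0.125.

0.125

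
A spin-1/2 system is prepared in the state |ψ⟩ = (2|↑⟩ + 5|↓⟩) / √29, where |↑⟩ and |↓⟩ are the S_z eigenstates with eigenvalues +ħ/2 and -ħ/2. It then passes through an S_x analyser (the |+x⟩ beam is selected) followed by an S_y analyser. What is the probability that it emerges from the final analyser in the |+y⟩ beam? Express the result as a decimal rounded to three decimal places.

First analyser (S_x): P(|+x⟩) = |⟨+x|ψ⟩|² = 49/58.
After stage 1 the state is |+x⟩; P(|+y⟩) = |⟨+y|+x⟩|² = 1/2.
Joint probability = 49/58 × 1/2 = 0.422.

0.422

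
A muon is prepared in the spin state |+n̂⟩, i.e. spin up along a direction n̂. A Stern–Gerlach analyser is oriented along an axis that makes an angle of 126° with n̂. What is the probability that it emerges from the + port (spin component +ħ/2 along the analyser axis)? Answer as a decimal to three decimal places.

For spin-½, the probability of finding spin-up along an axis at angle θ to the initial spin direction is cos²(θ/2); spin-down is sin²(θ/2).
θ = 126°, so P = cos²(63°) ≈ 0.206.

0.206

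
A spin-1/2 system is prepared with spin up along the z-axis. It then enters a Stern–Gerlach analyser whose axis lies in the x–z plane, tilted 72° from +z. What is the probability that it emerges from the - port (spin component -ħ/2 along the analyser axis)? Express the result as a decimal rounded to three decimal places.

0.345

For spin-½, the probability of finding spin-up along an axis at angle θ to the initial spin direction is cos²(θ/2); spin-down is sin²(θ/2).
θ = 72°, so P = sin²(36°) ≈ 0.345.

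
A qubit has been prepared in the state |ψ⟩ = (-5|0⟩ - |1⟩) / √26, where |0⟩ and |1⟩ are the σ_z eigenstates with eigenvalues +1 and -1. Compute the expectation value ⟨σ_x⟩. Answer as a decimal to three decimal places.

⟨σ_x⟩ = 2 Re(a* b)/(|a|²+|b|²) with a = -5, b = -1.
a* b = 5, so ⟨σ_x⟩ = 10/26.

0.385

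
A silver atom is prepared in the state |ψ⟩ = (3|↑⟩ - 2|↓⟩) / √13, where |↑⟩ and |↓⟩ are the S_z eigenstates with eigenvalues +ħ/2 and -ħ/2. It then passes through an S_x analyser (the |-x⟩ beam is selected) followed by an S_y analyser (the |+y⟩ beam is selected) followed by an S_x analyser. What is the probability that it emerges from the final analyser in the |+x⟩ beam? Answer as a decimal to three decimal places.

First analyser (S_x): P(|-x⟩) = |⟨-x|ψ⟩|² = 25/26.
After stage 1 the state is |-x⟩; P(|+y⟩) = |⟨+y|-x⟩|² = 1/2.
After stage 2 the state is |+y⟩; P(|+x⟩) = |⟨+x|+y⟩|² = 1/2.
Joint probability = 25/26 × 1/2 × 1/2 = 0.240.

0.240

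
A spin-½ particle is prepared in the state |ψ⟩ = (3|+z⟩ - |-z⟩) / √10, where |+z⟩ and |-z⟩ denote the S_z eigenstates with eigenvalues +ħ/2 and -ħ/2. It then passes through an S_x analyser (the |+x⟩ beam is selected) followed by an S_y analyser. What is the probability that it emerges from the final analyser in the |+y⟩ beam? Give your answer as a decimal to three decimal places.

First analyser (S_x): P(|+x⟩) = |⟨+x|ψ⟩|² = 4/20.
After stage 1 the state is |+x⟩; P(|+y⟩) = |⟨+y|+x⟩|² = 1/2.
Joint probability = 4/20 × 1/2 = 0.100.

0.100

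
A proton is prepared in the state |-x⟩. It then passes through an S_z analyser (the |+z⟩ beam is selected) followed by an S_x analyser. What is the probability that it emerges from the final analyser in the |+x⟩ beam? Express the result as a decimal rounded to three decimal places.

0.250

First analyser (S_z): from |-x⟩, P(|+z⟩) = 1/2.
After stage 1 the state is |+z⟩; P(|+x⟩) = |⟨+x|+z⟩|² = 1/2.
Joint probability = 1/2 × 1/2 = 0.250.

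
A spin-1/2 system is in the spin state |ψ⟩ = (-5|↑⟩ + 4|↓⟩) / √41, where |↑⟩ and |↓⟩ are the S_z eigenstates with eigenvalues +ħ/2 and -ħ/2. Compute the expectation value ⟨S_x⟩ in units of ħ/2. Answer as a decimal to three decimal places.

-0.976

⟨σ_x⟩ = 2 Re(a* b)/(|a|²+|b|²) with a = -5, b = 4.
a* b = -20, so ⟨σ_x⟩ = -40/41.
⟨S_x⟩ = (ħ/2)·⟨σ_x⟩.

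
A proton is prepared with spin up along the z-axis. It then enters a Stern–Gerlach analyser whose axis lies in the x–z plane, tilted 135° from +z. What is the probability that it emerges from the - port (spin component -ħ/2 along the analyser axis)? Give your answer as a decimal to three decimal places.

For spin-½, the probability of finding spin-up along an axis at angle θ to the initial spin direction is cos²(θ/2); spin-down is sin²(θ/2).
θ = 135°, so P = sin²(67.5°) ≈ 0.854.

0.854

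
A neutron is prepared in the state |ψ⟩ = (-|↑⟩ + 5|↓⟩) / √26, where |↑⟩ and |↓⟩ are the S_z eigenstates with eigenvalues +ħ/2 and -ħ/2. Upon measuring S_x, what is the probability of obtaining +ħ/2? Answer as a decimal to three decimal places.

|+x⟩ = (|↑⟩ + |↓⟩)/√2, so ⟨+x|ψ⟩ = (4) / (√2·√26).
P = |4|² / 52 = 16/52.

0.308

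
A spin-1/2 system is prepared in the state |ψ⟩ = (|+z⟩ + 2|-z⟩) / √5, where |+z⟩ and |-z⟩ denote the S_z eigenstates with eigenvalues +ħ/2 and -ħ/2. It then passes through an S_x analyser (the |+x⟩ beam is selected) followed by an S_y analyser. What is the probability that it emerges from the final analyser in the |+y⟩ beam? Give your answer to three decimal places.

First analyser (S_x): P(|+x⟩) = |⟨+x|ψ⟩|² = 9/10.
After stage 1 the state is |+x⟩; P(|+y⟩) = |⟨+y|+x⟩|² = 1/2.
Joint probability = 9/10 × 1/2 = 0.450.

0.450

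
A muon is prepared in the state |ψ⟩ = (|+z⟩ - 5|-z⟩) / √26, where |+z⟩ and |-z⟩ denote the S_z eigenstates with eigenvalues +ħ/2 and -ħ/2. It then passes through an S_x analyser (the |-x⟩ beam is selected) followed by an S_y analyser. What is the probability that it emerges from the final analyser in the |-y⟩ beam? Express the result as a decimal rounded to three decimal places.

First analyser (S_x): P(|-x⟩) = |⟨-x|ψ⟩|² = 36/52.
After stage 1 the state is |-x⟩; P(|-y⟩) = |⟨-y|-x⟩|² = 1/2.
Joint probability = 36/52 × 1/2 = 0.346.

0.346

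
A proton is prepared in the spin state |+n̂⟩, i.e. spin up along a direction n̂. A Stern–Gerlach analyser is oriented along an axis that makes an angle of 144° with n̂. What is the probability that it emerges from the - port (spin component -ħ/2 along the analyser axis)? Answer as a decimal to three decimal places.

For spin-½, the probability of finding spin-up along an axis at angle θ to the initial spin direction is cos²(θ/2); spin-down is sin²(θ/2).
θ = 144°, so P = sin²(72°) ≈ 0.905.

0.905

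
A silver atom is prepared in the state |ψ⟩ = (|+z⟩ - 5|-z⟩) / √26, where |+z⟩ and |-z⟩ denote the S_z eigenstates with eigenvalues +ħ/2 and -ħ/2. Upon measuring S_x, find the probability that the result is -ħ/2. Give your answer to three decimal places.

|-x⟩ = (|+z⟩ - |-z⟩)/√2, so ⟨-x|ψ⟩ = (6) / (√2·√26).
P = |6|² / 52 = 36/52.

0.692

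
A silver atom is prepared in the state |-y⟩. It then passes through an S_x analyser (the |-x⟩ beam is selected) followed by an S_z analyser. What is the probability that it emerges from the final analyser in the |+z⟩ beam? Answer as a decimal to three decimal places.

First analyser (S_x): from |-y⟩, P(|-x⟩) = 1/2.
After stage 1 the state is |-x⟩; P(|+z⟩) = |⟨+z|-x⟩|² = 1/2.
Joint probability = 1/2 × 1/2 = 0.250.

0.250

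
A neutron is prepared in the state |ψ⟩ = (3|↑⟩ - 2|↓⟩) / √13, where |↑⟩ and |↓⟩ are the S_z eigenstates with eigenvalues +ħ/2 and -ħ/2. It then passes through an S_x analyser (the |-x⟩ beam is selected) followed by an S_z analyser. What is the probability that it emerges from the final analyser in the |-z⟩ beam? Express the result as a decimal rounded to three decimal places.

0.481

First analyser (S_x): P(|-x⟩) = |⟨-x|ψ⟩|² = 25/26.
After stage 1 the state is |-x⟩; P(|-z⟩) = |⟨-z|-x⟩|² = 1/2.
Joint probability = 25/26 × 1/2 = 0.481.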